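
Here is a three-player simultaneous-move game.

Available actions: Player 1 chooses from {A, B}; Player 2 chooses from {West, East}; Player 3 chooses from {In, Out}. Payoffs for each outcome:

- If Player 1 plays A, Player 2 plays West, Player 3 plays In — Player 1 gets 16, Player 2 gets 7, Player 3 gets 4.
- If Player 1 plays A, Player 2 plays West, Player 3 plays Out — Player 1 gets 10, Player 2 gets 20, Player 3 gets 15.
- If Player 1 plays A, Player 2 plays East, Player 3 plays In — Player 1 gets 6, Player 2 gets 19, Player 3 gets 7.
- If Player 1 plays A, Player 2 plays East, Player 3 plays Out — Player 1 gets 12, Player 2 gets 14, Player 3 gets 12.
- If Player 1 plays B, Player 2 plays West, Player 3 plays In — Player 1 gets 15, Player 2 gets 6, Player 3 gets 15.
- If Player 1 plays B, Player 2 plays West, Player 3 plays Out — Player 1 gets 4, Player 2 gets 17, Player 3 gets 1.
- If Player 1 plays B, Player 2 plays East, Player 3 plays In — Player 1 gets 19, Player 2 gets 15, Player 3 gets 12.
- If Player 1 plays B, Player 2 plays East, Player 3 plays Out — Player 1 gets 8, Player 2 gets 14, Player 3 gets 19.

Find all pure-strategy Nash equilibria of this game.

Pure NE: (A, West, Out)

Player 1 against (West, In): payoffs 16, 15 → best response A.
Player 1 against (West, Out): payoffs 10, 4 → best response A.
Player 1 against (East, In): payoffs 6, 19 → best response B.
Player 1 against (East, Out): payoffs 12, 8 → best response A.
Player 2 against (A, In): payoffs 7, 19 → best response East.
Player 2 against (A, Out): payoffs 20, 14 → best response West.
Player 2 against (B, In): payoffs 6, 15 → best response East.
Player 2 against (B, Out): payoffs 17, 14 → best response West.
Player 3 against (A, West): payoffs 4, 15 → best response Out.
Player 3 against (A, East): payoffs 7, 12 → best response Out.
Player 3 against (B, West): payoffs 15, 1 → best response In.
Player 3 against (B, East): payoffs 12, 19 → best response Out.
Mutual best responses: (A, West, Out).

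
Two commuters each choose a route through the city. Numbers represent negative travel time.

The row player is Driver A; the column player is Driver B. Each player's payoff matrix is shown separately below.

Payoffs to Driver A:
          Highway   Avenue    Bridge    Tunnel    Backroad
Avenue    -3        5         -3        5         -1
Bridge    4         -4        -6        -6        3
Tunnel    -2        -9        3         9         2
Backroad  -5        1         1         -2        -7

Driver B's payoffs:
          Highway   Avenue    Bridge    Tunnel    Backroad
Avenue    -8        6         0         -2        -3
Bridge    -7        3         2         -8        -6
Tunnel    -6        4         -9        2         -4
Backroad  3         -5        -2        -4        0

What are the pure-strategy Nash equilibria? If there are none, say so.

The unique pure-strategy Nash equilibrium is (Avenue, Avenue).

(Avenue, Highway): Driver A can switch to Bridge (-3 → 4). Not NE.
(Avenue, Avenue): Driver A gets 5, best alternative 1; Driver B gets 6, best alternative 0. No profitable deviation — NE.
(Avenue, Bridge): Driver A can switch to Tunnel (-3 → 3). Not NE.
(Avenue, Tunnel): Driver A can switch to Tunnel (5 → 9). Not NE.
(Avenue, Backroad): Driver A can switch to Bridge (-1 → 3). Not NE.
(Bridge, Highway): Driver B can switch to Avenue (-7 → 3). Not NE.
(Bridge, Avenue): Driver A can switch to Avenue (-4 → 5). Not NE.
(The remaining 13 profiles each have a profitable deviation by the same check.)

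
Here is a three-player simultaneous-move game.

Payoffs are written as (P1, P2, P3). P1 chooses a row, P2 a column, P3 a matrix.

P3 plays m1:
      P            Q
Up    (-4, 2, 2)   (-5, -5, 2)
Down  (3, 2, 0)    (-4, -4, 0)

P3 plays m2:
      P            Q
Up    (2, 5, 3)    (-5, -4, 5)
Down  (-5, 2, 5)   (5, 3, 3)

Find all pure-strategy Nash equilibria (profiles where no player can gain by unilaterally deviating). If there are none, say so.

The pure Nash equilibria are (Up, P, m2) and (Down, Q, m2).

Check each profile: it is a Nash equilibrium iff no player can strictly gain by switching unilaterally.
(Up, P, m1): P1 can switch to Down (-4 → 3). Not NE.
(Up, P, m2): P1 gets 2, best alternative -5; P2 gets 5, best alternative -4; P3 gets 3, best alternative 2. No profitable deviation — NE.
(Up, Q, m1): P1 can switch to Down (-5 → -4). Not NE.
(Up, Q, m2): P1 can switch to Down (-5 → 5). Not NE.
(Down, P, m1): P3 can switch to m2 (0 → 5). Not NE.
(Down, P, m2): P1 can switch to Up (-5 → 2). Not NE.
(Down, Q, m1): P2 can switch to P (-4 → 2). Not NE.
(Down, Q, m2): P1 gets 5, best alternative -5; P2 gets 3, best alternative 2; P3 gets 3, best alternative 0. No profitable deviation — NE.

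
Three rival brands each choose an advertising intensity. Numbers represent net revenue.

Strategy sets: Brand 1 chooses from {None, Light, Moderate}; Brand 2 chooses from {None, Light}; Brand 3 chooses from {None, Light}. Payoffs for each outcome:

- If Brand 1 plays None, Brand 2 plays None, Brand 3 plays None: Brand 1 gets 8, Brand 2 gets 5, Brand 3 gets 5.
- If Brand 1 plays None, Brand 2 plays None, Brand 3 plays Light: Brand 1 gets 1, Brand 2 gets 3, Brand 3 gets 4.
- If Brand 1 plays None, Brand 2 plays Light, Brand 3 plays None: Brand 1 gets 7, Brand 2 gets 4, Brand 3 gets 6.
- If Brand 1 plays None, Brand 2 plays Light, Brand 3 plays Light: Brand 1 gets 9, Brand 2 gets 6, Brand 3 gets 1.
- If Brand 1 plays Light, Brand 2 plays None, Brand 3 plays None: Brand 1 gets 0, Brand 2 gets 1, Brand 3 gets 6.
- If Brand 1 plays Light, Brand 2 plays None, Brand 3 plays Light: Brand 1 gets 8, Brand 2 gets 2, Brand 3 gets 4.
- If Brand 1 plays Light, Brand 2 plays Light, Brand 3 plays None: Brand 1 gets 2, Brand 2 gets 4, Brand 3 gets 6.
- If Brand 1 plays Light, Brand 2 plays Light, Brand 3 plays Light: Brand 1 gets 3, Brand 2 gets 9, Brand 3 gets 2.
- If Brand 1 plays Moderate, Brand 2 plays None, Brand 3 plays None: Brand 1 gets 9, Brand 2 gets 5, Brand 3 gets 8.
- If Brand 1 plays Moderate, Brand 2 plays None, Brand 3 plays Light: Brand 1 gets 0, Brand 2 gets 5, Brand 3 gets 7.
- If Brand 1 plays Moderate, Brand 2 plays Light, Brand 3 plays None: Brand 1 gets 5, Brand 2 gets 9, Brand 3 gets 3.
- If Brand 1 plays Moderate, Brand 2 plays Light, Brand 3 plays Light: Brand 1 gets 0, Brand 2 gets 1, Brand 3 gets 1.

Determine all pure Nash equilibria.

(None, None, None): Brand 1 can switch to Moderate (8 → 9). Not NE.
(None, None, Light): Brand 1 can switch to Light (1 → 8). Not NE.
(None, Light, None): Brand 2 can switch to None (4 → 5). Not NE.
(None, Light, Light): Brand 3 can switch to None (1 → 6). Not NE.
(Light, None, None): Brand 1 can switch to None (0 → 8). Not NE.
(Light, None, Light): Brand 2 can switch to Light (2 → 9). Not NE.
(Light, Light, None): Brand 1 can switch to None (2 → 7). Not NE.
(Light, Light, Light): Brand 1 can switch to None (3 → 9). Not NE.
(Moderate, None, None): Brand 2 can switch to Light (5 → 9). Not NE.
(Moderate, None, Light): Brand 1 can switch to None (0 → 1). Not NE.
(The remaining 2 profiles each have a profitable deviation by the same check.)

No pure-strategy Nash equilibrium.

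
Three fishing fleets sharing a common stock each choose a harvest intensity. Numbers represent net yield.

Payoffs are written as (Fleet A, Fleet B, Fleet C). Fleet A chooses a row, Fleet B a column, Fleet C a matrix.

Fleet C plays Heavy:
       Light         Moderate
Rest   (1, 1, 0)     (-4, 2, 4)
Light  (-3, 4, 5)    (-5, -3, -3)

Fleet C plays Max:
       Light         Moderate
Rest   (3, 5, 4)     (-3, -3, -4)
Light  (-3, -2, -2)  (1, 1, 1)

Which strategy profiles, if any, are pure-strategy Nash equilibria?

Fleet A against (Light, Heavy): payoffs 1, -3 → best response Rest.
Fleet A against (Light, Max): payoffs 3, -3 → best response Rest.
Fleet A against (Moderate, Heavy): payoffs -4, -5 → best response Rest.
Fleet A against (Moderate, Max): payoffs -3, 1 → best response Light.
Fleet B against (Rest, Heavy): payoffs 1, 2 → best response Moderate.
Fleet B against (Rest, Max): payoffs 5, -3 → best response Light.
Fleet B against (Light, Heavy): payoffs 4, -3 → best response Light.
Fleet B against (Light, Max): payoffs -2, 1 → best response Moderate.
Fleet C against (Rest, Light): payoffs 0, 4 → best response Max.
Fleet C against (Rest, Moderate): payoffs 4, -4 → best response Heavy.
Fleet C against (Light, Light): payoffs 5, -2 → best response Heavy.
Fleet C against (Light, Moderate): payoffs -3, 1 → best response Max.
Mutual best responses: (Rest, Light, Max); (Rest, Moderate, Heavy); (Light, Moderate, Max).

Pure-strategy Nash equilibria: (Rest, Light, Max); (Rest, Moderate, Heavy); (Light, Moderate, Max)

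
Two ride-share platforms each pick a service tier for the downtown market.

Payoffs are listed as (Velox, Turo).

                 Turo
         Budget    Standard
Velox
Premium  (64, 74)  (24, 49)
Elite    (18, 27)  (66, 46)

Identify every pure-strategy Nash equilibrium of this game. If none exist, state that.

(Premium, Budget): Velox gets 64, best alternative 18; Turo gets 74, best alternative 49. No profitable deviation — NE.
(Premium, Standard): Velox can switch to Elite (24 → 66). Not NE.
(Elite, Budget): Velox can switch to Premium (18 → 64). Not NE.
(Elite, Standard): Velox gets 66, best alternative 24; Turo gets 46, best alternative 27. No profitable deviation — NE.

The pure Nash equilibria are (Premium, Budget), (Elite, Standard).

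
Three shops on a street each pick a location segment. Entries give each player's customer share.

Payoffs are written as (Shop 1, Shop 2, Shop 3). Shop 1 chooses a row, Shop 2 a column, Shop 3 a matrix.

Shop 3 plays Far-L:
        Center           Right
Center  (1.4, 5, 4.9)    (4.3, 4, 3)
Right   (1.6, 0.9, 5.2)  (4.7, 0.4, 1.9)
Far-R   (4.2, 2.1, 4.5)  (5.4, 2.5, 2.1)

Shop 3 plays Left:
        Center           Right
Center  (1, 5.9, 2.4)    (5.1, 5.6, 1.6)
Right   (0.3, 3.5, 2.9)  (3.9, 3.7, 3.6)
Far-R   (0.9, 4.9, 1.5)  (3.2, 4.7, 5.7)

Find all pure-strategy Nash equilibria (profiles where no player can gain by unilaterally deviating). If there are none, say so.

No pure-strategy Nash equilibrium.

(Center, Center, Far-L): Shop 1 can switch to Right (1.4 → 1.6). Not NE.
(Center, Center, Left): Shop 3 can switch to Far-L (2.4 → 4.9). Not NE.
(Center, Right, Far-L): Shop 1 can switch to Right (4.3 → 4.7). Not NE.
(Center, Right, Left): Shop 2 can switch to Center (5.6 → 5.9). Not NE.
(Right, Center, Far-L): Shop 1 can switch to Far-R (1.6 → 4.2). Not NE.
(Right, Center, Left): Shop 1 can switch to Center (0.3 → 1). Not NE.
(Right, Right, Far-L): Shop 1 can switch to Far-R (4.7 → 5.4). Not NE.
(Right, Right, Left): Shop 1 can switch to Center (3.9 → 5.1). Not NE.
(Far-R, Center, Far-L): Shop 2 can switch to Right (2.1 → 2.5). Not NE.
(Far-R, Center, Left): Shop 1 can switch to Center (0.9 → 1). Not NE.
(Far-R, Right, Far-L): Shop 3 can switch to Left (2.1 → 5.7). Not NE.
(Far-R, Right, Left): Shop 1 can switch to Center (3.2 → 5.1). Not NE.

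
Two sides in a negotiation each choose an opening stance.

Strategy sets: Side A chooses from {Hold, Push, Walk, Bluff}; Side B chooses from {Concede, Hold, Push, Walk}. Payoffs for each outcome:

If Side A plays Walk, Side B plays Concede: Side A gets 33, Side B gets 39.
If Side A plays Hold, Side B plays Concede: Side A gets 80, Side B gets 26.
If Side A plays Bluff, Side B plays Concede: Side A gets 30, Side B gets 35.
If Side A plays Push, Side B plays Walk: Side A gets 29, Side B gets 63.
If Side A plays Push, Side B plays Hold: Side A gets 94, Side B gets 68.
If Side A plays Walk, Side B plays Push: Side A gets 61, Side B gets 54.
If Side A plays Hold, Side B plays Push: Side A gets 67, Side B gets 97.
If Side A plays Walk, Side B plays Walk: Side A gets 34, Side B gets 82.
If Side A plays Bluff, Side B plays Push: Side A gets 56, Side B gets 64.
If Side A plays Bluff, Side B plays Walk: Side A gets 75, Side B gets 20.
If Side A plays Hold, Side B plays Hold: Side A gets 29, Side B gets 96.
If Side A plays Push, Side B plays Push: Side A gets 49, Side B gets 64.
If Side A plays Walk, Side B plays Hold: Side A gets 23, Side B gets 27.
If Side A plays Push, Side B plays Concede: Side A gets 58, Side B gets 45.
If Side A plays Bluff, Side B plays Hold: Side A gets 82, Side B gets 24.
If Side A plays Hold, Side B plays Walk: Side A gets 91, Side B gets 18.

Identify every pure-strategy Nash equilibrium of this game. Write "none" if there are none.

Mark each player's best response to every combination of opponents' strategies; a profile where every player is best-responding is a pure Nash equilibrium.
Side A against Concede: payoffs 80, 58, 33, 30 → best response Hold.
Side A against Hold: payoffs 29, 94, 23, 82 → best response Push.
Side A against Push: payoffs 67, 49, 61, 56 → best response Hold.
Side A against Walk: payoffs 91, 29, 34, 75 → best response Hold.
Side B against Hold: payoffs 26, 96, 97, 18 → best response Push.
Side B against Push: payoffs 45, 68, 64, 63 → best response Hold.
Side B against Walk: payoffs 39, 27, 54, 82 → best response Walk.
Side B against Bluff: payoffs 35, 24, 64, 20 → best response Push.
Mutual best responses: (Hold, Push); (Push, Hold).

(Hold, Push); (Push, Hold)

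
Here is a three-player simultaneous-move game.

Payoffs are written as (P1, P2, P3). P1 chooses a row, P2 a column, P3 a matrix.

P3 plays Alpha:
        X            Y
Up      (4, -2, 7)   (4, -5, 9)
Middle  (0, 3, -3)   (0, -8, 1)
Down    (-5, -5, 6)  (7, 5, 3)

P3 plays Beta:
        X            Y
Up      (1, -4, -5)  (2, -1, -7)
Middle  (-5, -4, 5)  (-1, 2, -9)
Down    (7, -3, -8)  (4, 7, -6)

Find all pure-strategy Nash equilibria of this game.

The pure Nash equilibria are (Up, X, Alpha), (Down, Y, Alpha).

(Up, X, Alpha): P1 gets 4, best alternative 0; P2 gets -2, best alternative -5; P3 gets 7, best alternative -5. No profitable deviation — NE.
(Up, X, Beta): P1 can switch to Down (1 → 7). Not NE.
(Up, Y, Alpha): P1 can switch to Down (4 → 7). Not NE.
(Up, Y, Beta): P1 can switch to Down (2 → 4). Not NE.
(Middle, X, Alpha): P1 can switch to Up (0 → 4). Not NE.
(Middle, X, Beta): P1 can switch to Up (-5 → 1). Not NE.
(Middle, Y, Alpha): P1 can switch to Up (0 → 4). Not NE.
(Middle, Y, Beta): P1 can switch to Up (-1 → 2). Not NE.
(Down, X, Alpha): P1 can switch to Up (-5 → 4). Not NE.
(Down, Y, Alpha): P1 gets 7, best alternative 4; P2 gets 5, best alternative -5; P3 gets 3, best alternative -6. No profitable deviation — NE.
(The remaining 2 profiles each have a profitable deviation by the same check.)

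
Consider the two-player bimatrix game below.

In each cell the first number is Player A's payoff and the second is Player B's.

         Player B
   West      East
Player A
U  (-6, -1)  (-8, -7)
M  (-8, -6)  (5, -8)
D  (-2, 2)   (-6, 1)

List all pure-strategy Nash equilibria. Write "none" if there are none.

For each player, find the best response to each opponent profile; mutual best responses are the pure NE.
Player A against West: payoffs -6, -8, -2 → best response D.
Player A against East: payoffs -8, 5, -6 → best response M.
Player B against U: payoffs -1, -7 → best response West.
Player B against M: payoffs -6, -8 → best response West.
Player B against D: payoffs 2, 1 → best response West.
Mutual best responses: (D, West).

Pure NE: (D, West)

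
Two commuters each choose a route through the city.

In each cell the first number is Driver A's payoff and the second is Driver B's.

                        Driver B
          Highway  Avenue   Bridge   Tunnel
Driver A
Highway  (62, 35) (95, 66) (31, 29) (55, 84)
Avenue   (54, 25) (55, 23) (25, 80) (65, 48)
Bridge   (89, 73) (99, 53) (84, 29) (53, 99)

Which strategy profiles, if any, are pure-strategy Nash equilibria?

Driver A against Highway: payoffs 62, 54, 89 → best response Bridge.
Driver A against Avenue: payoffs 95, 55, 99 → best response Bridge.
Driver A against Bridge: payoffs 31, 25, 84 → best response Bridge.
Driver A against Tunnel: payoffs 55, 65, 53 → best response Avenue.
Driver B against Highway: payoffs 35, 66, 29, 84 → best response Tunnel.
Driver B against Avenue: payoffs 25, 23, 80, 48 → best response Bridge.
Driver B against Bridge: payoffs 73, 53, 29, 99 → best response Tunnel.
No profile is a mutual best response for all players.

This game has no pure Nash equilibrium.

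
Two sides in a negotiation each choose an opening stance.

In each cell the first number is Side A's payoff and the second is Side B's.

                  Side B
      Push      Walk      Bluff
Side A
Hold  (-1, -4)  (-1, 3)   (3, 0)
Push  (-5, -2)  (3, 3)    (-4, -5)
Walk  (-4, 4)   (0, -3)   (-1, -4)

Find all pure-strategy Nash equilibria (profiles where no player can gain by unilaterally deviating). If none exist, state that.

Mark each player's best response to every combination of opponents' strategies; a profile where every player is best-responding is a pure Nash equilibrium.
Side A against Push: payoffs -1, -5, -4 → best response Hold.
Side A against Walk: payoffs -1, 3, 0 → best response Push.
Side A against Bluff: payoffs 3, -4, -1 → best response Hold.
Side B against Hold: payoffs -4, 3, 0 → best response Walk.
Side B against Push: payoffs -2, 3, -5 → best response Walk.
Side B against Walk: payoffs 4, -3, -4 → best response Push.
Mutual best responses: (Push, Walk).

Pure NE: (Push, Walk)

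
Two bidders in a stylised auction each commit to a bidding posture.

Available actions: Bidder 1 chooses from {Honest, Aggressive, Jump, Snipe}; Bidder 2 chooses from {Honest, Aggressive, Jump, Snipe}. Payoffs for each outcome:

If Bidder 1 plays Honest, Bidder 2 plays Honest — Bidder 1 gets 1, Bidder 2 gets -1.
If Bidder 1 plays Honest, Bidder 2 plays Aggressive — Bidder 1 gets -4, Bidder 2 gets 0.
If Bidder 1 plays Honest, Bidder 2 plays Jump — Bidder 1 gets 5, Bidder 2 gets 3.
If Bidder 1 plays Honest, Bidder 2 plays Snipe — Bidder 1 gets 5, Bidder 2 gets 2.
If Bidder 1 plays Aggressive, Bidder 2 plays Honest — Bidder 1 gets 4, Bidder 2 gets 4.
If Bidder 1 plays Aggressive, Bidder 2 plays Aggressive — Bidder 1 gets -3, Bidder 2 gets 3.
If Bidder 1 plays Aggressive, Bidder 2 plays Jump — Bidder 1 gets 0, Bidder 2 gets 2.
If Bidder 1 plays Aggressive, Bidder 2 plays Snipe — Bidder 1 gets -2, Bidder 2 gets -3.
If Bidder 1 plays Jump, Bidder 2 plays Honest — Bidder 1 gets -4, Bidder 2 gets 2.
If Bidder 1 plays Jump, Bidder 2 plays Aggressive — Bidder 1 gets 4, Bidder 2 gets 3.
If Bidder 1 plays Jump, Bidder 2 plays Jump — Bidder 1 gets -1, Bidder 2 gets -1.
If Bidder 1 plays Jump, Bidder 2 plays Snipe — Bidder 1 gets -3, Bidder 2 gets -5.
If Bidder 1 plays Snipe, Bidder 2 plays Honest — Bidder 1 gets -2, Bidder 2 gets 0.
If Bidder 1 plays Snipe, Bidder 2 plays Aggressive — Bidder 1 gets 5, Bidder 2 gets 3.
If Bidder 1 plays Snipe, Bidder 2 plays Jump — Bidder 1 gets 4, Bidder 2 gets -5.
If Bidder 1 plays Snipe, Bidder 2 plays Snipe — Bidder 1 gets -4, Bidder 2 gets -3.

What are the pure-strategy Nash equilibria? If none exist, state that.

Bidder 1 against Honest: payoffs 1, 4, -4, -2 → best response Aggressive.
Bidder 1 against Aggressive: payoffs -4, -3, 4, 5 → best response Snipe.
Bidder 1 against Jump: payoffs 5, 0, -1, 4 → best response Honest.
Bidder 1 against Snipe: payoffs 5, -2, -3, -4 → best response Honest.
Bidder 2 against Honest: payoffs -1, 0, 3, 2 → best response Jump.
Bidder 2 against Aggressive: payoffs 4, 3, 2, -3 → best response Honest.
Bidder 2 against Jump: payoffs 2, 3, -1, -5 → best response Aggressive.
Bidder 2 against Snipe: payoffs 0, 3, -5, -3 → best response Aggressive.
Mutual best responses: (Honest, Jump); (Aggressive, Honest); (Snipe, Aggressive).

(Honest, Jump) and (Aggressive, Honest) and (Snipe, Aggressive)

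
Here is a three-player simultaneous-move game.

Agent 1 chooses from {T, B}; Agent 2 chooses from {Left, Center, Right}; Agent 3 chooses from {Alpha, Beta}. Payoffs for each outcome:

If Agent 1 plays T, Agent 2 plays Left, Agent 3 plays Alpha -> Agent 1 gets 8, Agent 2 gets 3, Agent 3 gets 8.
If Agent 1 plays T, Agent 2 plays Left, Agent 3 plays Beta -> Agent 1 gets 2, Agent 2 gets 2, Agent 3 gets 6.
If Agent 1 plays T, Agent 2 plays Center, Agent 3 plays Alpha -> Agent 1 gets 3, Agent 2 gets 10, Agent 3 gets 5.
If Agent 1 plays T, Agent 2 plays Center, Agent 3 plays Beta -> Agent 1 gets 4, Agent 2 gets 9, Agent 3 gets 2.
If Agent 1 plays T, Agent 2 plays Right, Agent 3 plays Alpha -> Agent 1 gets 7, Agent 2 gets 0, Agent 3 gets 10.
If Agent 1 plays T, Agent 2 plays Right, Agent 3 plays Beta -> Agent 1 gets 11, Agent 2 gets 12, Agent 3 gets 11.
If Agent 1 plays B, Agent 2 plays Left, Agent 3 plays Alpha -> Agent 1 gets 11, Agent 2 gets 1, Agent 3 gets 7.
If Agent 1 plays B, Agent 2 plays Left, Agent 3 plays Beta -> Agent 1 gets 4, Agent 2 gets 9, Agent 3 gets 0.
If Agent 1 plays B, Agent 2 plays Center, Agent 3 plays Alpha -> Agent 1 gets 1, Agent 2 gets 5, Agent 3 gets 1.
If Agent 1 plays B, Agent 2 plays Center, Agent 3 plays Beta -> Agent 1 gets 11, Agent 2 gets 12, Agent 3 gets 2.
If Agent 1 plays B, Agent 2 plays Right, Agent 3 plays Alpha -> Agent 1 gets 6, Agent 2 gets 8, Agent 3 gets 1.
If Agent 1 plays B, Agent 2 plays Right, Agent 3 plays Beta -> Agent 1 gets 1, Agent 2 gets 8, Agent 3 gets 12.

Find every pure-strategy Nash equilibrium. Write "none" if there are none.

(T, Center, Alpha), (T, Right, Beta), (B, Center, Beta)

Agent 1 against (Left, Alpha): payoffs 8, 11 → best response B.
Agent 1 against (Left, Beta): payoffs 2, 4 → best response B.
Agent 1 against (Center, Alpha): payoffs 3, 1 → best response T.
Agent 1 against (Center, Beta): payoffs 4, 11 → best response B.
Agent 1 against (Right, Alpha): payoffs 7, 6 → best response T.
Agent 1 against (Right, Beta): payoffs 11, 1 → best response T.
Agent 2 against (T, Alpha): payoffs 3, 10, 0 → best response Center.
Agent 2 against (T, Beta): payoffs 2, 9, 12 → best response Right.
Agent 2 against (B, Alpha): payoffs 1, 5, 8 → best response Right.
Agent 2 against (B, Beta): payoffs 9, 12, 8 → best response Center.
Agent 3 against (T, Left): payoffs 8, 6 → best response Alpha.
Agent 3 against (T, Center): payoffs 5, 2 → best response Alpha.
Agent 3 against (T, Right): payoffs 10, 11 → best response Beta.
Agent 3 against (B, Left): payoffs 7, 0 → best response Alpha.
Agent 3 against (B, Center): payoffs 1, 2 → best response Beta.
Agent 3 against (B, Right): payoffs 1, 12 → best response Beta.
Mutual best responses: (T, Center, Alpha); (T, Right, Beta); (B, Center, Beta).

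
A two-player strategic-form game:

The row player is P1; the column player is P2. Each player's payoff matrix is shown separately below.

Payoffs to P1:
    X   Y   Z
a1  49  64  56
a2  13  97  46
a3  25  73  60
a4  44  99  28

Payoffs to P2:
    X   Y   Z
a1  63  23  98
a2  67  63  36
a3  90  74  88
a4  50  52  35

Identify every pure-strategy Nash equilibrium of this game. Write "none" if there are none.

The unique pure-strategy Nash equilibrium is (a4, Y).

(a1, X): P2 can switch to Z (63 → 98). Not NE.
(a1, Y): P1 can switch to a2 (64 → 97). Not NE.
(a1, Z): P1 can switch to a3 (56 → 60). Not NE.
(a2, X): P1 can switch to a1 (13 → 49). Not NE.
(a2, Y): P1 can switch to a4 (97 → 99). Not NE.
(a2, Z): P1 can switch to a1 (46 → 56). Not NE.
(a3, X): P1 can switch to a1 (25 → 49). Not NE.
(a3, Y): P1 can switch to a2 (73 → 97). Not NE.
(a4, Y): P1 gets 99, best alternative 97; P2 gets 52, best alternative 50. No profitable deviation — NE.
(The remaining 3 profiles each have a profitable deviation by the same check.)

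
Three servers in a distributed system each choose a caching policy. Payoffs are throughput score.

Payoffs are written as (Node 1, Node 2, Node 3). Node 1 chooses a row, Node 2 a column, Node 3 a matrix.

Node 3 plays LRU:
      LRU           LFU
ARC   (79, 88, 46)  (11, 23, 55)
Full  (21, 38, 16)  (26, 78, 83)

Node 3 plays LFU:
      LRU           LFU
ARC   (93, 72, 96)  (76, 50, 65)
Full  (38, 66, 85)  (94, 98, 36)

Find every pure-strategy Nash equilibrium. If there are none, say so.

For each player, find the best response to each opponent profile; mutual best responses are the pure NE.
Node 1 against (LRU, LRU): payoffs 79, 21 → best response ARC.
Node 1 against (LRU, LFU): payoffs 93, 38 → best response ARC.
Node 1 against (LFU, LRU): payoffs 11, 26 → best response Full.
Node 1 against (LFU, LFU): payoffs 76, 94 → best response Full.
Node 2 against (ARC, LRU): payoffs 88, 23 → best response LRU.
Node 2 against (ARC, LFU): payoffs 72, 50 → best response LRU.
Node 2 against (Full, LRU): payoffs 38, 78 → best response LFU.
Node 2 against (Full, LFU): payoffs 66, 98 → best response LFU.
Node 3 against (ARC, LRU): payoffs 46, 96 → best response LFU.
Node 3 against (ARC, LFU): payoffs 55, 65 → best response LFU.
Node 3 against (Full, LRU): payoffs 16, 85 → best response LFU.
Node 3 against (Full, LFU): payoffs 83, 36 → best response LRU.
Mutual best responses: (ARC, LRU, LFU); (Full, LFU, LRU).

(ARC, LRU, LFU); (Full, LFU, LRU)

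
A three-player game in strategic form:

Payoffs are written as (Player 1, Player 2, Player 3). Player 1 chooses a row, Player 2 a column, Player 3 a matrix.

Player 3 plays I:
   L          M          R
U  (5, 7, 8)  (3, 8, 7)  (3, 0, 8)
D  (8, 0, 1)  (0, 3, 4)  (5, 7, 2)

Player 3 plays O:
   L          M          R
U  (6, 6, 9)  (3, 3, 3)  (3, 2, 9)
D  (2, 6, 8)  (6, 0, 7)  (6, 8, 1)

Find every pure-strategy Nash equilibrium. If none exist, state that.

For each strategy profile, look for a profitable unilateral deviation.
(U, L, I): Player 1 can switch to D (5 → 8). Not NE.
(U, L, O): Player 1 gets 6, best alternative 2; Player 2 gets 6, best alternative 3; Player 3 gets 9, best alternative 8. No profitable deviation — NE.
(U, M, I): Player 1 gets 3, best alternative 0; Player 2 gets 8, best alternative 7; Player 3 gets 7, best alternative 3. No profitable deviation — NE.
(U, M, O): Player 1 can switch to D (3 → 6). Not NE.
(U, R, I): Player 1 can switch to D (3 → 5). Not NE.
(U, R, O): Player 1 can switch to D (3 → 6). Not NE.
(D, L, I): Player 2 can switch to M (0 → 3). Not NE.
(D, L, O): Player 1 can switch to U (2 → 6). Not NE.
(D, R, I): Player 1 gets 5, best alternative 3; Player 2 gets 7, best alternative 3; Player 3 gets 2, best alternative 1. No profitable deviation — NE.
(The remaining 3 profiles each have a profitable deviation by the same check.)

(U, L, O) and (U, M, I) and (D, R, I)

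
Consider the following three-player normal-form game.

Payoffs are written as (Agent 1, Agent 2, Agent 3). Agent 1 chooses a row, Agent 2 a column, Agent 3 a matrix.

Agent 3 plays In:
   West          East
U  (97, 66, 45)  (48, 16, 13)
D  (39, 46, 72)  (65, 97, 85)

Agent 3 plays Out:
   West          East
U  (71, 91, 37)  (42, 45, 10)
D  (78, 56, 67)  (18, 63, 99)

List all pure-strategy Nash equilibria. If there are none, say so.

(U, West, In)

Mark each player's best response to every combination of opponents' strategies; a profile where every player is best-responding is a pure Nash equilibrium.
Agent 1 against (West, In): payoffs 97, 39 → best response U.
Agent 1 against (West, Out): payoffs 71, 78 → best response D.
Agent 1 against (East, In): payoffs 48, 65 → best response D.
Agent 1 against (East, Out): payoffs 42, 18 → best response U.
Agent 2 against (U, In): payoffs 66, 16 → best response West.
Agent 2 against (U, Out): payoffs 91, 45 → best response West.
Agent 2 against (D, In): payoffs 46, 97 → best response East.
Agent 2 against (D, Out): payoffs 56, 63 → best response East.
Agent 3 against (U, West): payoffs 45, 37 → best response In.
Agent 3 against (U, East): payoffs 13, 10 → best response In.
Agent 3 against (D, West): payoffs 72, 67 → best response In.
Agent 3 against (D, East): payoffs 85, 99 → best response Out.
Mutual best responses: (U, West, In).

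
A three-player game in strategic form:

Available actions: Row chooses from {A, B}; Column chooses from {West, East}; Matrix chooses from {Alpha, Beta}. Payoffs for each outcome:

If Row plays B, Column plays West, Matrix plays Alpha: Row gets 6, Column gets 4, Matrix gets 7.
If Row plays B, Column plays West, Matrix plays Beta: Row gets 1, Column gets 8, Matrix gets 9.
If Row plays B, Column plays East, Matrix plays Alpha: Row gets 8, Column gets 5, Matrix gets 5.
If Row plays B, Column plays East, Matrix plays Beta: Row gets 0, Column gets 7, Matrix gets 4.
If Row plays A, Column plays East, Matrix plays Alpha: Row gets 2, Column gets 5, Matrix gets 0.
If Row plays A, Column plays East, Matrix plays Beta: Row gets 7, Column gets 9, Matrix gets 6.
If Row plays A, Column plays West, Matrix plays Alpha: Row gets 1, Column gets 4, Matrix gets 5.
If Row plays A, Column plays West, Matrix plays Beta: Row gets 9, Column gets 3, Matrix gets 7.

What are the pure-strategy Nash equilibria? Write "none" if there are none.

(A, West, Alpha): Row can switch to B (1 → 6). Not NE.
(A, West, Beta): Column can switch to East (3 → 9). Not NE.
(A, East, Alpha): Row can switch to B (2 → 8). Not NE.
(A, East, Beta): Row gets 7, best alternative 0; Column gets 9, best alternative 3; Matrix gets 6, best alternative 0. No profitable deviation — NE.
(B, West, Alpha): Column can switch to East (4 → 5). Not NE.
(B, West, Beta): Row can switch to A (1 → 9). Not NE.
(B, East, Alpha): Row gets 8, best alternative 2; Column gets 5, best alternative 4; Matrix gets 5, best alternative 4. No profitable deviation — NE.
(B, East, Beta): Row can switch to A (0 → 7). Not NE.

The pure Nash equilibria are (A, East, Beta); (B, East, Alpha).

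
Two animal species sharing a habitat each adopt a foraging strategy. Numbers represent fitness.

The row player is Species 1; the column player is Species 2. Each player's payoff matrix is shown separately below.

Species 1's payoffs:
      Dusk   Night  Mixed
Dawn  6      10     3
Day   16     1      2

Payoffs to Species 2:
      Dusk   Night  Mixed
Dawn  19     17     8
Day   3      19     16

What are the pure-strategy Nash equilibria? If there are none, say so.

This game has no pure Nash equilibrium.

Check each profile: it is a Nash equilibrium iff no player can strictly gain by switching unilaterally.
(Dawn, Dusk): Species 1 can switch to Day (6 → 16). Not NE.
(Dawn, Night): Species 2 can switch to Dusk (17 → 19). Not NE.
(Dawn, Mixed): Species 2 can switch to Dusk (8 → 19). Not NE.
(Day, Dusk): Species 2 can switch to Night (3 → 19). Not NE.
(Day, Night): Species 1 can switch to Dawn (1 → 10). Not NE.
(Day, Mixed): Species 1 can switch to Dawn (2 → 3). Not NE.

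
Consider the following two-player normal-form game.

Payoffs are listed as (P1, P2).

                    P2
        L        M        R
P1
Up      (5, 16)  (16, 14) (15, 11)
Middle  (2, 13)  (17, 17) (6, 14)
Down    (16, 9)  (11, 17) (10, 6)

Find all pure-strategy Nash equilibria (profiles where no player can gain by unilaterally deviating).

P1 against L: payoffs 5, 2, 16 → best response Down.
P1 against M: payoffs 16, 17, 11 → best response Middle.
P1 against R: payoffs 15, 6, 10 → best response Up.
P2 against Up: payoffs 16, 14, 11 → best response L.
P2 against Middle: payoffs 13, 17, 14 → best response M.
P2 against Down: payoffs 9, 17, 6 → best response M.
Mutual best responses: (Middle, M).

The unique pure-strategy Nash equilibrium is (Middle, M).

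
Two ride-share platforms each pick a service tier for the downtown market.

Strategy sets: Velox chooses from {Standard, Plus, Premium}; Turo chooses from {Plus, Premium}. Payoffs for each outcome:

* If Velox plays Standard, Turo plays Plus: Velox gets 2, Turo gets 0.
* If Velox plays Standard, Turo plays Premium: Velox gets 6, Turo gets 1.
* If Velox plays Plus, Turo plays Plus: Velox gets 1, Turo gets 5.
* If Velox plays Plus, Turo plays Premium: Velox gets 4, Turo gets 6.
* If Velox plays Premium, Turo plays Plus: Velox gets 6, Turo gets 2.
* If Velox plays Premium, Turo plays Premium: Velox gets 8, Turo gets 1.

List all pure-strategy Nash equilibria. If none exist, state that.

(Premium, Plus)

Velox against Plus: payoffs 2, 1, 6 → best response Premium.
Velox against Premium: payoffs 6, 4, 8 → best response Premium.
Turo against Standard: payoffs 0, 1 → best response Premium.
Turo against Plus: payoffs 5, 6 → best response Premium.
Turo against Premium: payoffs 2, 1 → best response Plus.
Mutual best responses: (Premium, Plus).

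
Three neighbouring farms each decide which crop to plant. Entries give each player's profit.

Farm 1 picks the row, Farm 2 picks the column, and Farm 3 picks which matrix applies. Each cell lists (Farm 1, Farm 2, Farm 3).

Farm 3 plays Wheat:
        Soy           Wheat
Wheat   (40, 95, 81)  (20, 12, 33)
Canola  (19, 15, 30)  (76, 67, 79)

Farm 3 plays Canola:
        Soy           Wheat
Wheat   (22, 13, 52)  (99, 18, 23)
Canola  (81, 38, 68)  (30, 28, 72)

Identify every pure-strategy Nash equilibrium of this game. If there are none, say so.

Mark each player's best response to every combination of opponents' strategies; a profile where every player is best-responding is a pure Nash equilibrium.
Farm 1 against (Soy, Wheat): payoffs 40, 19 → best response Wheat.
Farm 1 against (Soy, Canola): payoffs 22, 81 → best response Canola.
Farm 1 against (Wheat, Wheat): payoffs 20, 76 → best response Canola.
Farm 1 against (Wheat, Canola): payoffs 99, 30 → best response Wheat.
Farm 2 against (Wheat, Wheat): payoffs 95, 12 → best response Soy.
Farm 2 against (Wheat, Canola): payoffs 13, 18 → best response Wheat.
Farm 2 against (Canola, Wheat): payoffs 15, 67 → best response Wheat.
Farm 2 against (Canola, Canola): payoffs 38, 28 → best response Soy.
Farm 3 against (Wheat, Soy): payoffs 81, 52 → best response Wheat.
Farm 3 against (Wheat, Wheat): payoffs 33, 23 → best response Wheat.
Farm 3 against (Canola, Soy): payoffs 30, 68 → best response Canola.
Farm 3 against (Canola, Wheat): payoffs 79, 72 → best response Wheat.
Mutual best responses: (Wheat, Soy, Wheat); (Canola, Soy, Canola); (Canola, Wheat, Wheat).

The pure Nash equilibria are (Wheat, Soy, Wheat) and (Canola, Soy, Canola) and (Canola, Wheat, Wheat).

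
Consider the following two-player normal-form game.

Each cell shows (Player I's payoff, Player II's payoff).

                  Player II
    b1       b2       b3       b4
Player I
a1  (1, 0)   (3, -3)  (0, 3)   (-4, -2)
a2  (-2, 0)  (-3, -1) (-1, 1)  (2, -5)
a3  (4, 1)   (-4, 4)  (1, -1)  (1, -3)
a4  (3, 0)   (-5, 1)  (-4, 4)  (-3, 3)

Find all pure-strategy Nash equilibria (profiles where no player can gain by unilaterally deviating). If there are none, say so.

(a1, b1): Player I can switch to a3 (1 → 4). Not NE.
(a1, b2): Player II can switch to b1 (-3 → 0). Not NE.
(a1, b3): Player I can switch to a3 (0 → 1). Not NE.
(a1, b4): Player I can switch to a2 (-4 → 2). Not NE.
(a2, b1): Player I can switch to a1 (-2 → 1). Not NE.
(a2, b2): Player I can switch to a1 (-3 → 3). Not NE.
(a2, b3): Player I can switch to a1 (-1 → 0). Not NE.
(a2, b4): Player II can switch to b1 (-5 → 0). Not NE.
(a3, b1): Player II can switch to b2 (1 → 4). Not NE.
(a3, b2): Player I can switch to a1 (-4 → 3). Not NE.
(a3, b3): Player II can switch to b1 (-1 → 1). Not NE.
(a3, b4): Player I can switch to a2 (1 → 2). Not NE.
(The remaining 4 profiles each have a profitable deviation by the same check.)

none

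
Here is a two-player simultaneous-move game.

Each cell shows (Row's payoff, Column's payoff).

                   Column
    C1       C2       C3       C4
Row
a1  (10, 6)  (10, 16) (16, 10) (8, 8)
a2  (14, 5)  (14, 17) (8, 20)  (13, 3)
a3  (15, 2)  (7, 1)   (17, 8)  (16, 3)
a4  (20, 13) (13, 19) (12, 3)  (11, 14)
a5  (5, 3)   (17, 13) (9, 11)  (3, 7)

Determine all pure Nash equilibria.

Pure-strategy Nash equilibria: (a3, C3), (a5, C2)

Row against C1: payoffs 10, 14, 15, 20, 5 → best response a4.
Row against C2: payoffs 10, 14, 7, 13, 17 → best response a5.
Row against C3: payoffs 16, 8, 17, 12, 9 → best response a3.
Row against C4: payoffs 8, 13, 16, 11, 3 → best response a3.
Column against a1: payoffs 6, 16, 10, 8 → best response C2.
Column against a2: payoffs 5, 17, 20, 3 → best response C3.
Column against a3: payoffs 2, 1, 8, 3 → best response C3.
Column against a4: payoffs 13, 19, 3, 14 → best response C2.
Column against a5: payoffs 3, 13, 11, 7 → best response C2.
Mutual best responses: (a3, C3); (a5, C2).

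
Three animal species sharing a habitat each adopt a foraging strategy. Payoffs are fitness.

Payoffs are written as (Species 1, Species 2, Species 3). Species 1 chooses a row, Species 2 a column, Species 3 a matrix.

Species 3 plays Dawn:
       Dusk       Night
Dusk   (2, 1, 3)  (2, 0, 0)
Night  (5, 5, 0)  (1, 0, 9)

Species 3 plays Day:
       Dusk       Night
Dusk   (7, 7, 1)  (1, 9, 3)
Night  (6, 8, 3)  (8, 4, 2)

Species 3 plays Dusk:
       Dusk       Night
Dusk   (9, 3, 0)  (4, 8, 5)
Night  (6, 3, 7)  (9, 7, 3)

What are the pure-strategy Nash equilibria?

Check each profile: it is a Nash equilibrium iff no player can strictly gain by switching unilaterally.
(Dusk, Dusk, Dawn): Species 1 can switch to Night (2 → 5). Not NE.
(Dusk, Dusk, Day): Species 2 can switch to Night (7 → 9). Not NE.
(Dusk, Dusk, Dusk): Species 2 can switch to Night (3 → 8). Not NE.
(Dusk, Night, Dawn): Species 2 can switch to Dusk (0 → 1). Not NE.
(Dusk, Night, Day): Species 1 can switch to Night (1 → 8). Not NE.
(Dusk, Night, Dusk): Species 1 can switch to Night (4 → 9). Not NE.
(Night, Dusk, Dawn): Species 3 can switch to Day (0 → 3). Not NE.
(Night, Dusk, Day): Species 1 can switch to Dusk (6 → 7). Not NE.
(Night, Dusk, Dusk): Species 1 can switch to Dusk (6 → 9). Not NE.
(Night, Night, Dawn): Species 1 can switch to Dusk (1 → 2). Not NE.
(The remaining 2 profiles each have a profitable deviation by the same check.)

No pure-strategy Nash equilibrium.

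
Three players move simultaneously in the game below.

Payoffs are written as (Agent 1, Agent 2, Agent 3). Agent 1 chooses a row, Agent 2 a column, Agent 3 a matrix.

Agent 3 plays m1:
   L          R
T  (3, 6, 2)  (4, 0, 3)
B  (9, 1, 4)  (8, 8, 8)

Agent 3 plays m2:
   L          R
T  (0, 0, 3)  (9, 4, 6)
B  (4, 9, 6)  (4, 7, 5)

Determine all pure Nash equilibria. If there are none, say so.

(T, R, m2), (B, L, m2), (B, R, m1)

For each player, find the best response to each opponent profile; mutual best responses are the pure NE.
Agent 1 against (L, m1): payoffs 3, 9 → best response B.
Agent 1 against (L, m2): payoffs 0, 4 → best response B.
Agent 1 against (R, m1): payoffs 4, 8 → best response B.
Agent 1 against (R, m2): payoffs 9, 4 → best response T.
Agent 2 against (T, m1): payoffs 6, 0 → best response L.
Agent 2 against (T, m2): payoffs 0, 4 → best response R.
Agent 2 against (B, m1): payoffs 1, 8 → best response R.
Agent 2 against (B, m2): payoffs 9, 7 → best response L.
Agent 3 against (T, L): payoffs 2, 3 → best response m2.
Agent 3 against (T, R): payoffs 3, 6 → best response m2.
Agent 3 against (B, L): payoffs 4, 6 → best response m2.
Agent 3 against (B, R): payoffs 8, 5 → best response m1.
Mutual best responses: (T, R, m2); (B, L, m2); (B, R, m1).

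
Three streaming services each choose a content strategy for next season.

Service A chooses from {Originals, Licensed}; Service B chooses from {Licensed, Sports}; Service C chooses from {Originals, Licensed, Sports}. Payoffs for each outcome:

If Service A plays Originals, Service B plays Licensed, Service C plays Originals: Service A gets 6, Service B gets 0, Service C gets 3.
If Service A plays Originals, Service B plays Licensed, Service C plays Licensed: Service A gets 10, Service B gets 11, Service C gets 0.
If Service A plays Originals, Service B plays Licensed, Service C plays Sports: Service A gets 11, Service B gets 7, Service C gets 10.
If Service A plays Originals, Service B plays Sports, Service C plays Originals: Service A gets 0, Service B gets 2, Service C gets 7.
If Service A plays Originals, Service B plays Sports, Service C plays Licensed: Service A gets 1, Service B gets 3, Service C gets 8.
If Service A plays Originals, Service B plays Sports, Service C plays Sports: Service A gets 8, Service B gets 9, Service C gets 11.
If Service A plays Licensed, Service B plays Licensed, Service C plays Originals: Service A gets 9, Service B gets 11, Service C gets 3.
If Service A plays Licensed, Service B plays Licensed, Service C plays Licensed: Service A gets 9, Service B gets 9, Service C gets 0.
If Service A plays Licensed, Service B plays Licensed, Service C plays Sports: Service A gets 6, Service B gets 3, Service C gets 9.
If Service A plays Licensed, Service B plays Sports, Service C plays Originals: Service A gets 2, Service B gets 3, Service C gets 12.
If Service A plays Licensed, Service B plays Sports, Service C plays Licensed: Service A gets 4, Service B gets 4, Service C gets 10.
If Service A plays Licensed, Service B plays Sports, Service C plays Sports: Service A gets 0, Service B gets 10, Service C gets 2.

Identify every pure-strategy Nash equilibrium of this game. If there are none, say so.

(Originals, Sports, Sports)

(Originals, Licensed, Originals): Service A can switch to Licensed (6 → 9). Not NE.
(Originals, Licensed, Licensed): Service C can switch to Originals (0 → 3). Not NE.
(Originals, Licensed, Sports): Service B can switch to Sports (7 → 9). Not NE.
(Originals, Sports, Originals): Service A can switch to Licensed (0 → 2). Not NE.
(Originals, Sports, Licensed): Service A can switch to Licensed (1 → 4). Not NE.
(Originals, Sports, Sports): Service A gets 8, best alternative 0; Service B gets 9, best alternative 7; Service C gets 11, best alternative 8. No profitable deviation — NE.
(Licensed, Licensed, Originals): Service C can switch to Sports (3 → 9). Not NE.
(The remaining 5 profiles each have a profitable deviation by the same check.)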